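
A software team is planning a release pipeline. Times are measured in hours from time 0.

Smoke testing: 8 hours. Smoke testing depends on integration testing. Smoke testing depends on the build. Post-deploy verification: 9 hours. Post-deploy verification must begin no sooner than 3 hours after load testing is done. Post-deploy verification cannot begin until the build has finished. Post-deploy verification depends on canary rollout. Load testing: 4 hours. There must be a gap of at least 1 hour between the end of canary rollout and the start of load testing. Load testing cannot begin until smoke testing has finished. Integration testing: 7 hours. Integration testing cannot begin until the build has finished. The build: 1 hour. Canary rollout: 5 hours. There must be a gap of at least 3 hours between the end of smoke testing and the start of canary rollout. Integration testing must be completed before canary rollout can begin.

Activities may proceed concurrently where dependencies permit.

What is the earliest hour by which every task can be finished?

The build can start immediately at hour 0; it finishes at hour 1.
Integration testing cannot begin until the build (finishes hour 1). It runs from hour 1 to 1 + 7 = hour 8.
Smoke testing has to wait for integration testing (finishes hour 8); the build (finishes hour 1). The latest of these is hour 8, so smoke testing runs hour 8 to 8 + 8 = hour 16.
Canary rollout cannot start until smoke testing (finishes hour 16, plus 3-hour gap → hour 19); integration testing (finishes hour 8). The controlling bound is hour 19, so canary rollout finishes at 19 + 5 = hour 24.
Load testing has to wait for canary rollout (finishes hour 24, plus 1-hour gap → hour 25); smoke testing (finishes hour 16). The latest of these is hour 25, so load testing runs hour 25 to 25 + 4 = hour 29.
Post-deploy verification needs all of load testing (finishes hour 29, plus 3-hour gap → hour 32); the build (finishes hour 1); canary rollout (finishes hour 24). That puts its earliest start at hour 32; it finishes at 32 + 9 = hour 41.
All tasks are finished once the last one completes. Finish times: The build at 1, Integration testing at 8, Smoke testing at 16, Canary rollout at 24, Load testing at 29, Post-deploy verification at 41. The latest is hour 41.

41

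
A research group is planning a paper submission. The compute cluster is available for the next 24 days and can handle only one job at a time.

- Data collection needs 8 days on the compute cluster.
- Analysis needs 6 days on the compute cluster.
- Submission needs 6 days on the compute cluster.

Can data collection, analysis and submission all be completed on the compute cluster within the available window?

Running back to back, the jobs need 8 + 6 + 6 = 20 days on the compute cluster.
Since 20 ≤ 24, they fit within the window.

Yes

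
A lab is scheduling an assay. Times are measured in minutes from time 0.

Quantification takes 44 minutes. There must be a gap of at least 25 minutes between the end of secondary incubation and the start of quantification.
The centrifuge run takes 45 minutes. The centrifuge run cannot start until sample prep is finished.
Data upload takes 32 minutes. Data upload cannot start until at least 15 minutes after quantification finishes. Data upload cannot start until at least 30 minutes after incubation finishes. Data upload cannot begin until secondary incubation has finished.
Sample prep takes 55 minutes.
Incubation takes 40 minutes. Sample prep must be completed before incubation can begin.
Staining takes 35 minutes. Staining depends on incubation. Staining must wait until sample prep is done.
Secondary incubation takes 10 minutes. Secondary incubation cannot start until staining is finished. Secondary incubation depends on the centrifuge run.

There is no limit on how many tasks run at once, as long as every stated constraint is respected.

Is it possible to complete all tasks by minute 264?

Sample prep can start immediately at minute 0; it finishes at minute 55.
The centrifuge run waits on sample prep (finishes minute 55), so it starts at minute 55 and finishes at 55 + 45 = minute 100.
Incubation waits on sample prep (finishes minute 55), so it starts at minute 55 and finishes at 55 + 40 = minute 95.
Staining needs all of incubation (finishes minute 95); sample prep (finishes minute 55). That puts its earliest start at minute 95; it finishes at 95 + 35 = minute 130.
Secondary incubation has to wait for staining (finishes minute 130); the centrifuge run (finishes minute 100). The latest of these is minute 130, so secondary incubation runs minute 130 to 130 + 10 = minute 140.
Quantification cannot begin until secondary incubation (finishes minute 140, plus 25-minute gap → minute 165). It runs from minute 165 to 165 + 44 = minute 209.
Data upload has to wait for quantification (finishes minute 209, plus 15-minute gap → minute 224); incubation (finishes minute 95, plus 30-minute gap → minute 125); secondary incubation (finishes minute 140). The latest of these is minute 224, so data upload runs minute 224 to 224 + 32 = minute 256.
Every task is finished by minute 256, which is no later than the deadline of 264, so the schedule is feasible.

Yes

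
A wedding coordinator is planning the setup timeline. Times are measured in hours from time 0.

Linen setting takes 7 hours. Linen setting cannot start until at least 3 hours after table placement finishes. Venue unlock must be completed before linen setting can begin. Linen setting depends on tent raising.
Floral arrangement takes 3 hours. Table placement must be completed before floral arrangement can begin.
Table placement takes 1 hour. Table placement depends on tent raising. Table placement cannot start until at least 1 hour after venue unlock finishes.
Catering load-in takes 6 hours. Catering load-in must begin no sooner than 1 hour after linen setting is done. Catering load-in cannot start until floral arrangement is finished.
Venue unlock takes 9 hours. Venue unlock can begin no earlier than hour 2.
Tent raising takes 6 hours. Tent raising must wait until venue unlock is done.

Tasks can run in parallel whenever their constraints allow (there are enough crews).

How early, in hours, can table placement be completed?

After its own release at hour 2, venue unlock can start at hour 2 and finishes at hour 11.
Tent raising waits on venue unlock (finishes hour 11), so it starts at hour 11 and finishes at 11 + 6 = hour 17.
For table placement: tent raising (finishes hour 17); venue unlock (finishes hour 11, plus 1-hour gap → hour 12). Taking the maximum gives a start of hour 17, and it finishes at 17 + 1 = hour 18.

18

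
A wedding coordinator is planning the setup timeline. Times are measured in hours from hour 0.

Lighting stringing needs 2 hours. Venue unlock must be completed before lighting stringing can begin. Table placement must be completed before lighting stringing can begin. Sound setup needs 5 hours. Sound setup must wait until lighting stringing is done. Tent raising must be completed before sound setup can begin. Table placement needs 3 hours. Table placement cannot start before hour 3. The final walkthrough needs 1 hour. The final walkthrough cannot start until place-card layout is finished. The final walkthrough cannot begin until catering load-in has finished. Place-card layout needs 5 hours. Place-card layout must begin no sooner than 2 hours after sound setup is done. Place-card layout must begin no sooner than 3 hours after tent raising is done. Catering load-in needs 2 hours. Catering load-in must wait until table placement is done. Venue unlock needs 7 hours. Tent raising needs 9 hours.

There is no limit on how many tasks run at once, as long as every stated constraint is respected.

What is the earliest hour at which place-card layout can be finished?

Table placement waits on its own release at hour 3, so it starts at hour 3 and finishes at 3 + 3 = hour 6.
Tent raising can start immediately at hour 0; it finishes at hour 9.
Venue unlock can start immediately at hour 0; it finishes at hour 7.
For lighting stringing: venue unlock (finishes hour 7); table placement (finishes hour 6). Taking the maximum gives a start of hour 7, and it finishes at 7 + 2 = hour 9.
Sound setup cannot start until lighting stringing (finishes hour 9); tent raising (finishes hour 9). The controlling bound is hour 9, so sound setup finishes at 9 + 5 = hour 14.
Place-card layout cannot start until sound setup (finishes hour 14, plus 2-hour gap → hour 16); tent raising (finishes hour 9, plus 3-hour gap → hour 12). The controlling bound is hour 16, so place-card layout finishes at 16 + 5 = hour 21.

21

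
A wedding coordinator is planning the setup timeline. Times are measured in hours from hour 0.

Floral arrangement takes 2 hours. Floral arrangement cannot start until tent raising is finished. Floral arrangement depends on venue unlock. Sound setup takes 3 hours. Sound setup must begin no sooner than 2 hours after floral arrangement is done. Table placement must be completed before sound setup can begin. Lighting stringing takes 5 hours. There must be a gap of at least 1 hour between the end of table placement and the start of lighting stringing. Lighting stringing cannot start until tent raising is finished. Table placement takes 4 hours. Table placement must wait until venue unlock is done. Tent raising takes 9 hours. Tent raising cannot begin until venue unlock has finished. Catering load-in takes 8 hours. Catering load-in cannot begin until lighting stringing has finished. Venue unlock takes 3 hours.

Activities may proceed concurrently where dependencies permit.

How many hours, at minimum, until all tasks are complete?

Venue unlock can start immediately at hour 0; it finishes at hour 3.
Table placement cannot begin until venue unlock (finishes hour 3). It runs from hour 3 to 3 + 4 = hour 7.
After venue unlock (finishes hour 3), tent raising can start at hour 3 and finishes at hour 12.
For lighting stringing: table placement (finishes hour 7, plus 1-hour gap → hour 8); tent raising (finishes hour 12). Taking the maximum gives a start of hour 12, and it finishes at 12 + 5 = hour 17.
After lighting stringing (finishes hour 17), catering load-in can start at hour 17 and finishes at hour 25.
Floral arrangement cannot start until tent raising (finishes hour 12); venue unlock (finishes hour 3). The controlling bound is hour 12, so floral arrangement finishes at 12 + 2 = hour 14.
Sound setup cannot start until floral arrangement (finishes hour 14, plus 2-hour gap → hour 16); table placement (finishes hour 7). The controlling bound is hour 16, so sound setup finishes at 16 + 3 = hour 19.
All tasks are finished once the last one completes. Finish times: Venue unlock at 3, Tent raising at 12, Table placement at 7, Floral arrangement at 14, Lighting stringing at 17, Sound setup at 19, Catering load-in at 25. The latest is hour 25.

25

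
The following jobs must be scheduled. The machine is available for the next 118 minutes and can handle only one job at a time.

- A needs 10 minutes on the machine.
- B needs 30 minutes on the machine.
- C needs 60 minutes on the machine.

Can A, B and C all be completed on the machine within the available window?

Running back to back, the jobs need 10 + 30 + 60 = 100 minutes on the machine.
Since 100 ≤ 118, they fit within the window.

Yes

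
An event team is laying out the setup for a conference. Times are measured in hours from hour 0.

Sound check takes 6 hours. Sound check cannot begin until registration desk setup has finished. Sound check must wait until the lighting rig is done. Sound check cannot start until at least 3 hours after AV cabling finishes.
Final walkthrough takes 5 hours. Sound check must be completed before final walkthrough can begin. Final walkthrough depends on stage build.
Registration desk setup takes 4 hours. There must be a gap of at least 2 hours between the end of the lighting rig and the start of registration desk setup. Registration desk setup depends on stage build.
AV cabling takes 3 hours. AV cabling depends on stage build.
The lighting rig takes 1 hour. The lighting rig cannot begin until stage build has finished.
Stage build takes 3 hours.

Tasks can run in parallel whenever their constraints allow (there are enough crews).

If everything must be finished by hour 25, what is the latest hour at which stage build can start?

To finish by hour 25, final walkthrough (duration 5) must start no later than hour 20.
Sound check has to be done before final walkthrough (must start by hour 20). That means finishing by hour 20, i.e. starting by 20 − 6 = hour 14.
Since sound check (must start by hour 14) depends on it, registration desk setup must finish by hour 14. Backing off its 4-hour duration gives a latest start of hour 10.
The lighting rig has several dependents: registration desk setup (must start by hour 10, minus 2-hour gap → hour 8); sound check (must start by hour 14). The earliest of those limits is hour 8, so the lighting rig must start by 8 − 1 = hour 7.
Since sound check (must start by hour 14, minus 3-hour gap → hour 11) depends on it, AV cabling must finish by hour 11. Backing off its 3-hour duration gives a latest start of hour 8.
Stage build must finish in time for the lighting rig (must start by hour 7); AV cabling (must start by hour 8); registration desk setup (must start by hour 10); final walkthrough (must start by hour 20). The tightest is hour 7, so stage build must start by 7 − 3 = hour 4.

4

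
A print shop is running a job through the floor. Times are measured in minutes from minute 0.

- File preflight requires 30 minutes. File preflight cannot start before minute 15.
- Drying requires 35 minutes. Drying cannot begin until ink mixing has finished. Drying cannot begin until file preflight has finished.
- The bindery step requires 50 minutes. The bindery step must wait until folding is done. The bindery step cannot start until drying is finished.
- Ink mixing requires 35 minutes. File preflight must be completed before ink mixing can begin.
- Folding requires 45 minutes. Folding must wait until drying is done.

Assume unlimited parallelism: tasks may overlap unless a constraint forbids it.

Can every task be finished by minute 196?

File preflight cannot begin until its own release at minute 15. It runs from minute 15 to 15 + 30 = minute 45.
Ink mixing cannot begin until file preflight (finishes minute 45). It runs from minute 45 to 45 + 35 = minute 80.
For drying: ink mixing (finishes minute 80); file preflight (finishes minute 45). Taking the maximum gives a start of minute 80, and it finishes at 80 + 35 = minute 115.
After drying (finishes minute 115), folding can start at minute 115 and finishes at minute 160.
The bindery step cannot start until folding (finishes minute 160); drying (finishes minute 115). The controlling bound is minute 160, so the bindery step finishes at 160 + 50 = minute 210.
The earliest everything can be done is minute 210, which is after the deadline of 196, so it is not possible.

No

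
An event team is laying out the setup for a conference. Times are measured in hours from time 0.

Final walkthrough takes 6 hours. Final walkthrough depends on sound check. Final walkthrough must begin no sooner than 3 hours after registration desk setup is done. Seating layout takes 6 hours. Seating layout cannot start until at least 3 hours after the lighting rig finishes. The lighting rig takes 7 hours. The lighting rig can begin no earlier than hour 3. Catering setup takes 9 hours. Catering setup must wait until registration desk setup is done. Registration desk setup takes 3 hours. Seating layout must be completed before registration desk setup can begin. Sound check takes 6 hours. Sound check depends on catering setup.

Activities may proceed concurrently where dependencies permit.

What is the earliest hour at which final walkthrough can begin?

The lighting rig cannot begin until its own release at hour 3. It runs from hour 3 to 3 + 7 = hour 10.
Seating layout waits on the lighting rig (finishes hour 10, plus 3-hour gap → hour 13), so it starts at hour 13 and finishes at 13 + 6 = hour 19.
Registration desk setup cannot begin until seating layout (finishes hour 19). It runs from hour 19 to 19 + 3 = hour 22.
Catering setup cannot begin until registration desk setup (finishes hour 22). It runs from hour 22 to 22 + 9 = hour 31.
After catering setup (finishes hour 31), sound check can start at hour 31 and finishes at hour 37.
Final walkthrough waits on sound check (finishes hour 37); registration desk setup (finishes hour 22, plus 3-hour gap → hour 25). The latest of these is hour 37, which is the earliest final walkthrough can start.

37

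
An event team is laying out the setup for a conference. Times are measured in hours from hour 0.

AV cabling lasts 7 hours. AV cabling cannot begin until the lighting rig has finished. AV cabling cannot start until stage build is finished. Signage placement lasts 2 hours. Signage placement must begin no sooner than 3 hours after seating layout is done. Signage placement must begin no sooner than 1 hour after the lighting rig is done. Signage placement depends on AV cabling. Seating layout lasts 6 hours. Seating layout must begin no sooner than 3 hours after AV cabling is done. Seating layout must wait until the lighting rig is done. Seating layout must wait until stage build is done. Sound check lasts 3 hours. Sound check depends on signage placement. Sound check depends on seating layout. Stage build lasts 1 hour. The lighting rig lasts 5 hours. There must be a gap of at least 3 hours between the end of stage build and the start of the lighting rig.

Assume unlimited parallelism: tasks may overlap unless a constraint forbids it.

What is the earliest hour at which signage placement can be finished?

Stage build can start immediately at hour 0; it finishes at hour 1.
The lighting rig waits on stage build (finishes hour 1, plus 3-hour gap → hour 4), so it starts at hour 4 and finishes at 4 + 5 = hour 9.
AV cabling cannot start until the lighting rig (finishes hour 9); stage build (finishes hour 1). The controlling bound is hour 9, so AV cabling finishes at 9 + 7 = hour 16.
Seating layout needs all of AV cabling (finishes hour 16, plus 3-hour gap → hour 19); the lighting rig (finishes hour 9); stage build (finishes hour 1). That puts its earliest start at hour 19; it finishes at 19 + 6 = hour 25.
Signage placement cannot start until seating layout (finishes hour 25, plus 3-hour gap → hour 28); the lighting rig (finishes hour 9, plus 1-hour gap → hour 10); AV cabling (finishes hour 16). The controlling bound is hour 28, so signage placement finishes at 28 + 2 = hour 30.

30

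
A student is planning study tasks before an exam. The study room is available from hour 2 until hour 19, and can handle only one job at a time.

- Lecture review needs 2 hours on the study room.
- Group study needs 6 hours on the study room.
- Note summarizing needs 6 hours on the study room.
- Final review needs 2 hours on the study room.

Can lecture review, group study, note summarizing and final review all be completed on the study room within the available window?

The study room window is 19 − 2 = 17 hours.
Running back to back, the jobs need 2 + 6 + 6 + 2 = 16 hours on the study room.
Since 16 ≤ 17, they fit within the window.

Yes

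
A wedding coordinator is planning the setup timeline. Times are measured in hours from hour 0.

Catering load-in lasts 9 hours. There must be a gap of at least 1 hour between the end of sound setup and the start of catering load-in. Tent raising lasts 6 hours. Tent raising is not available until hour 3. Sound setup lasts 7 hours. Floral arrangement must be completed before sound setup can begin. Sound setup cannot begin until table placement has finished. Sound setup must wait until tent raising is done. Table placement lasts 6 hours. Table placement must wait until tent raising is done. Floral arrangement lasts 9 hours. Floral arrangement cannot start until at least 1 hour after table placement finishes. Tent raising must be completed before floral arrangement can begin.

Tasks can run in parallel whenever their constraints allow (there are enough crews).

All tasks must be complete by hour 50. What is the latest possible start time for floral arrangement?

24

Catering load-in has no dependents, so it just needs to finish by hour 50. Starting by 50 − 9 = hour 41 achieves that.
Sound setup has to be done before catering load-in (must start by hour 41, minus 1-hour gap → hour 40). That means finishing by hour 40, i.e. starting by 40 − 7 = hour 33.
Since sound setup (must start by hour 33) depends on it, floral arrangement must finish by hour 33. Backing off its 9-hour duration gives a latest start of hour 24.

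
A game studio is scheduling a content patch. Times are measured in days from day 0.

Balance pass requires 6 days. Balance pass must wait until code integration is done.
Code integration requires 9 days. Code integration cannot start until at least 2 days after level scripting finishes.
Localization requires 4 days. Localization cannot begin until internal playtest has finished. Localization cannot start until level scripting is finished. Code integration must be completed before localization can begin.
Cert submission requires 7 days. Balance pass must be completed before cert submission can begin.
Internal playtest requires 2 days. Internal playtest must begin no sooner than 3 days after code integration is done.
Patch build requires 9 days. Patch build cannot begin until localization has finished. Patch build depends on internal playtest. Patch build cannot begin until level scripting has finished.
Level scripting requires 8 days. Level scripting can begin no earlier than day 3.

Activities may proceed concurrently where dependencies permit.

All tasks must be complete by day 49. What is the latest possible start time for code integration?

Patch build has no dependents, so it just needs to finish by day 49. Starting by 49 − 9 = day 40 achieves that.
Localization must finish before patch build (must start by day 40). With a 4-day duration, localization must start by 40 − 4 = day 36.
Internal playtest feeds localization (must start by day 36); patch build (must start by day 40). Taking the minimum, internal playtest must finish by day 36 and start by 36 − 2 = day 34.
To finish by day 49, cert submission (duration 7) must start no later than day 42.
Since cert submission (must start by day 42) depends on it, balance pass must finish by day 42. Backing off its 6-day duration gives a latest start of day 36.
Code integration has several dependents: internal playtest (must start by day 34, minus 3-day gap → day 31); balance pass (must start by day 36); localization (must start by day 36). The earliest of those limits is day 31, so code integration must start by 31 − 9 = day 22.

22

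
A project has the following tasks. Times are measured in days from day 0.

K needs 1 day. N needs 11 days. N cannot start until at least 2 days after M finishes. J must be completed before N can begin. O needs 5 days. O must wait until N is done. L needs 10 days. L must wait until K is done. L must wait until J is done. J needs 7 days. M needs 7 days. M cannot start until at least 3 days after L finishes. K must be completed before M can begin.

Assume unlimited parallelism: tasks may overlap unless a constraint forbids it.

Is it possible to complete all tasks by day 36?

No

K has no prerequisites, so it starts at day 0 and finishes at day 1.
Nothing blocks J, so it runs from day 0 to day 7.
L has to wait for K (finishes day 1); J (finishes day 7). The latest of these is day 7, so L runs day 7 to 7 + 10 = day 17.
For M: L (finishes day 17, plus 3-day gap → day 20); K (finishes day 1). Taking the maximum gives a start of day 20, and it finishes at 20 + 7 = day 27.
N cannot start until M (finishes day 27, plus 2-day gap → day 29); J (finishes day 7). The controlling bound is day 29, so N finishes at 29 + 11 = day 40.
O waits on N (finishes day 40), so it starts at day 40 and finishes at 40 + 5 = day 45.
The earliest everything can be done is day 45, which is after the deadline of 36, so it is not possible.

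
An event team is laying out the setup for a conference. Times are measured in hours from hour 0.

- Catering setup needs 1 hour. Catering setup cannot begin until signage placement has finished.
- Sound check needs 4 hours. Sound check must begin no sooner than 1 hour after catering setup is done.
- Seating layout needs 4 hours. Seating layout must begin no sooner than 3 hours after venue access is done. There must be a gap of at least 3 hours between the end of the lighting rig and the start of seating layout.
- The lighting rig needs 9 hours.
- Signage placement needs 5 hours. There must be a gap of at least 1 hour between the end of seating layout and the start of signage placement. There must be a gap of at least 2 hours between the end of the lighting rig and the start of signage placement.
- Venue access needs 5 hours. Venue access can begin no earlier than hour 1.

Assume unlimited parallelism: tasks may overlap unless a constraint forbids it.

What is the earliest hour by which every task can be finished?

Nothing blocks the lighting rig, so it runs from hour 0 to hour 9.
Venue access cannot begin until its own release at hour 1. It runs from hour 1 to 1 + 5 = hour 6.
For seating layout: venue access (finishes hour 6, plus 3-hour gap → hour 9); the lighting rig (finishes hour 9, plus 3-hour gap → hour 12). Taking the maximum gives a start of hour 12, and it finishes at 12 + 4 = hour 16.
Signage placement has to wait for seating layout (finishes hour 16, plus 1-hour gap → hour 17); the lighting rig (finishes hour 9, plus 2-hour gap → hour 11). The latest of these is hour 17, so signage placement runs hour 17 to 17 + 5 = hour 22.
After signage placement (finishes hour 22), catering setup can start at hour 22 and finishes at hour 23.
Sound check waits on catering setup (finishes hour 23, plus 1-hour gap → hour 24), so it starts at hour 24 and finishes at 24 + 4 = hour 28.
All tasks are finished once the last one completes. Finish times: Venue access at 6, The lighting rig at 9, Seating layout at 16, Signage placement at 22, Catering setup at 23, Sound check at 28. The latest is hour 28.

28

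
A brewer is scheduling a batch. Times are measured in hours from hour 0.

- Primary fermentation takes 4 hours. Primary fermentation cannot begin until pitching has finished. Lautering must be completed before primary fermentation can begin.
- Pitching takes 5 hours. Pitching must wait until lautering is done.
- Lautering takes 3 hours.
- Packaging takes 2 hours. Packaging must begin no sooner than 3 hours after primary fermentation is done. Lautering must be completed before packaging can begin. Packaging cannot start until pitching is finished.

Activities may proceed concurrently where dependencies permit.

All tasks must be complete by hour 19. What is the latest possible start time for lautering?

2

Packaging must finish by hour 19; it takes 2 hours, so it must start by 19 − 2 = hour 17.
Primary fermentation feeds into packaging (must start by hour 17, minus 3-hour gap → hour 14); so primary fermentation must finish by hour 14 and therefore start by hour 10.
Pitching must finish in time for primary fermentation (must start by hour 10); packaging (must start by hour 17). The tightest is hour 10, so pitching must start by 10 − 5 = hour 5.
Lautering must finish in time for pitching (must start by hour 5); primary fermentation (must start by hour 10); packaging (must start by hour 17). The tightest is hour 5, so lautering must start by 5 − 3 = hour 2.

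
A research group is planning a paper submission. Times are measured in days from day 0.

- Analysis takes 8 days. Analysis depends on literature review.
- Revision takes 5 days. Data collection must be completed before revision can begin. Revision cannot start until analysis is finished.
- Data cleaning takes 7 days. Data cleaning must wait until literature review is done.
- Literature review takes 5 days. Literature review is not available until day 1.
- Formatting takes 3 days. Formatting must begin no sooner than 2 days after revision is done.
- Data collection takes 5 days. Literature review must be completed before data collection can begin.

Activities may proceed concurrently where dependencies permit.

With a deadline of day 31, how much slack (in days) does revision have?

Literature review waits on its own release at day 1, so it starts at day 1 and finishes at 1 + 5 = day 6.
After literature review (finishes day 6), analysis can start at day 6 and finishes at day 14.
Data collection cannot begin until literature review (finishes day 6). It runs from day 6 to 6 + 5 = day 11.
Revision has to wait for data collection (finishes day 11); analysis (finishes day 14). The latest of these is day 14, so revision runs day 14 to 14 + 5 = day 19.

Working backward from the deadline:
Formatting must finish by day 31; it takes 3 days, so it must start by 31 − 3 = day 28.
Revision must finish before formatting (must start by day 28, minus 2-day gap → day 26). With a 5-day duration, revision must start by 26 − 5 = day 21.
So revision can start as early as day 14 and as late as day 21, giving 21 − 14 = 7 days of slack.

7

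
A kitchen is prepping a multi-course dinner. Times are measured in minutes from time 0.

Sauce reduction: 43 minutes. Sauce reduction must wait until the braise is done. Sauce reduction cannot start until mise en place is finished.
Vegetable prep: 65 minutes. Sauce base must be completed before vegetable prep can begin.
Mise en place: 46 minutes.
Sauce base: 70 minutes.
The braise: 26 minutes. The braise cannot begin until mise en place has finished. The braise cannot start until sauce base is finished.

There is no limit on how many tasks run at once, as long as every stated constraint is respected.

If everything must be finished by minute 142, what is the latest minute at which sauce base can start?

3

Sauce reduction has no dependents, so it just needs to finish by minute 142. Starting by 142 − 43 = minute 99 achieves that.
Since sauce reduction (must start by minute 99) depends on it, the braise must finish by minute 99. Backing off its 26-minute duration gives a latest start of minute 73.
Vegetable prep must finish by minute 142; it takes 65 minutes, so it must start by 142 − 65 = minute 77.
Sauce base must finish in time for the braise (must start by minute 73); vegetable prep (must start by minute 77). The tightest is minute 73, so sauce base must start by 73 − 70 = minute 3.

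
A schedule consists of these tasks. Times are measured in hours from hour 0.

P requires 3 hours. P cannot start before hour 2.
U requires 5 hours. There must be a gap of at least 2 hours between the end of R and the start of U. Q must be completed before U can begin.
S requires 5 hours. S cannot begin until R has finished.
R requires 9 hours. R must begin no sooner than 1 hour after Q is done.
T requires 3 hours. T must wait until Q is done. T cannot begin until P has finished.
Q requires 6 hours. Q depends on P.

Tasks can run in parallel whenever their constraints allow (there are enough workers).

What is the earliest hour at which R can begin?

P waits on its own release at hour 2, so it starts at hour 2 and finishes at 2 + 3 = hour 5.
Q cannot begin until P (finishes hour 5). It runs from hour 5 to 5 + 6 = hour 11.
R waits on Q (finishes hour 11, plus 1-hour gap → hour 12), so the earliest it can start is hour 12.

12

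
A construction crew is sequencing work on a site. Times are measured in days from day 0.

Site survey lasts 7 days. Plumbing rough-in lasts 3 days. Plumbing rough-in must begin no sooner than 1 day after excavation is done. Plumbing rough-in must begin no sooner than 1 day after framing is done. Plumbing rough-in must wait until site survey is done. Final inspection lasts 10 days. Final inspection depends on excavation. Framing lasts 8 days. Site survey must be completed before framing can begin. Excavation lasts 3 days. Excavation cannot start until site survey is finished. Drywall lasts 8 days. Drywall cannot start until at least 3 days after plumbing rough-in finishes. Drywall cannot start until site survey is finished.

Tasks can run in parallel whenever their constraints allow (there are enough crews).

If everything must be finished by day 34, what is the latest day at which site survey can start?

Drywall must finish by day 34; it takes 8 days, so it must start by 34 − 8 = day 26.
Plumbing rough-in must finish before drywall (must start by day 26, minus 3-day gap → day 23). With a 3-day duration, plumbing rough-in must start by 23 − 3 = day 20.
Final inspection must finish by day 34; it takes 10 days, so it must start by 34 − 10 = day 24.
For excavation: plumbing rough-in (must start by day 20, minus 1-day gap → day 19); final inspection (must start by day 24). The most restrictive is day 19; with a 3-day duration, excavation must start by day 16.
Since plumbing rough-in (must start by day 20, minus 1-day gap → day 19) depends on it, framing must finish by day 19. Backing off its 8-day duration gives a latest start of day 11.
Site survey has several dependents: excavation (must start by day 16); framing (must start by day 11); plumbing rough-in (must start by day 20); drywall (must start by day 26). The earliest of those limits is day 11, so site survey must start by 11 − 7 = day 4.

4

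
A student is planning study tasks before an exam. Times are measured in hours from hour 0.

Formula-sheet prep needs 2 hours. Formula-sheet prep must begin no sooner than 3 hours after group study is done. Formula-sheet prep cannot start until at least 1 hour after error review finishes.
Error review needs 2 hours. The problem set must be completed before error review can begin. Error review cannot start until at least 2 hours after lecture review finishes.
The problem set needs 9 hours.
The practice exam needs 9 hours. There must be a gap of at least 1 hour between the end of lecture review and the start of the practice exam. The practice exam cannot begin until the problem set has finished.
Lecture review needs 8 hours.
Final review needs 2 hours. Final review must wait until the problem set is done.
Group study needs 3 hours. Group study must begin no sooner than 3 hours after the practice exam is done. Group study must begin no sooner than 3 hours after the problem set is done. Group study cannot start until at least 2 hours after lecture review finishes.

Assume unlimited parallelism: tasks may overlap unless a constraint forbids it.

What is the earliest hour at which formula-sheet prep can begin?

The problem set has no prerequisites, so it starts at hour 0 and finishes at hour 9.
Lecture review has no prerequisites, so it starts at hour 0 and finishes at hour 8.
Error review needs all of the problem set (finishes hour 9); lecture review (finishes hour 8, plus 2-hour gap → hour 10). That puts its earliest start at hour 10; it finishes at 10 + 2 = hour 12.
The practice exam cannot start until lecture review (finishes hour 8, plus 1-hour gap → hour 9); the problem set (finishes hour 9). The controlling bound is hour 9, so the practice exam finishes at 9 + 9 = hour 18.
Group study needs all of the practice exam (finishes hour 18, plus 3-hour gap → hour 21); the problem set (finishes hour 9, plus 3-hour gap → hour 12); lecture review (finishes hour 8, plus 2-hour gap → hour 10). That puts its earliest start at hour 21; it finishes at 21 + 3 = hour 24.
Formula-sheet prep waits on group study (finishes hour 24, plus 3-hour gap → hour 27); error review (finishes hour 12, plus 1-hour gap → hour 13). The latest of these is hour 27, which is the earliest formula-sheet prep can start.

27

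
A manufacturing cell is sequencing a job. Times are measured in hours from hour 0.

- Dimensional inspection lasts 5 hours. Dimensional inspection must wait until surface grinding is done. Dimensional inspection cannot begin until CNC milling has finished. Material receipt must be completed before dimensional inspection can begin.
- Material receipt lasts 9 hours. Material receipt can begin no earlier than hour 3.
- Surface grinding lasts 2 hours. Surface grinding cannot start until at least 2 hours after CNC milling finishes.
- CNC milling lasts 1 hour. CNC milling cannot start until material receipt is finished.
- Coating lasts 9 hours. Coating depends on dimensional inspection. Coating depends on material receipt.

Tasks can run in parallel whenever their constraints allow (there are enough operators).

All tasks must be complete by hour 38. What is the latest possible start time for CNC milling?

To finish by hour 38, coating (duration 9) must start no later than hour 29.
Dimensional inspection feeds into coating (must start by hour 29); so dimensional inspection must finish by hour 29 and therefore start by hour 24.
Since dimensional inspection (must start by hour 24) depends on it, surface grinding must finish by hour 24. Backing off its 2-hour duration gives a latest start of hour 22.
CNC milling has several dependents: surface grinding (must start by hour 22, minus 2-hour gap → hour 20); dimensional inspection (must start by hour 24). The earliest of those limits is hour 20, so CNC milling must start by 20 − 1 = hour 19.

19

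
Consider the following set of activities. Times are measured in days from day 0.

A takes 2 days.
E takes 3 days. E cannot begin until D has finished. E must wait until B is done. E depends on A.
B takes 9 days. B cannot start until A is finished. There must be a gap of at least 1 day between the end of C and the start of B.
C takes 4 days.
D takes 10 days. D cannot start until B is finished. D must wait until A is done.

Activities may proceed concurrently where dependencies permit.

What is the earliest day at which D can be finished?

C has no prerequisites, so it starts at day 0 and finishes at day 4.
A can start immediately at day 0; it finishes at day 2.
B needs all of A (finishes day 2); C (finishes day 4, plus 1-day gap → day 5). That puts its earliest start at day 5; it finishes at 5 + 9 = day 14.
D has to wait for B (finishes day 14); A (finishes day 2). The latest of these is day 14, so D runs day 14 to 14 + 10 = day 24.

24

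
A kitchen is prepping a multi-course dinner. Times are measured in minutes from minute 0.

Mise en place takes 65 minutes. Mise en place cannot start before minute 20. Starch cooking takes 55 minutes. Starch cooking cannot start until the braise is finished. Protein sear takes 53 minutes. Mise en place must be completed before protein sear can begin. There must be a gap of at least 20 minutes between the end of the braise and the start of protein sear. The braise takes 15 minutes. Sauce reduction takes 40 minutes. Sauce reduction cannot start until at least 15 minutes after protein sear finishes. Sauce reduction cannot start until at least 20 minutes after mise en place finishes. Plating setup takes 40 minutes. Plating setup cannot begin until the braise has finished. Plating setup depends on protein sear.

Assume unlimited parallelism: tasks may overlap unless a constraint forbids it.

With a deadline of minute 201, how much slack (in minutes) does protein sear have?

8

The braise has no prerequisites, so it starts at minute 0 and finishes at minute 15.
After its own release at minute 20, mise en place can start at minute 20 and finishes at minute 85.
For protein sear: mise en place (finishes minute 85); the braise (finishes minute 15, plus 20-minute gap → minute 35). Taking the maximum gives a start of minute 85, and it finishes at 85 + 53 = minute 138.

Working backward from the deadline:
Sauce reduction has no dependents, so it just needs to finish by minute 201. Starting by 201 − 40 = minute 161 achieves that.
Plating setup has no dependents, so it just needs to finish by minute 201. Starting by 201 − 40 = minute 161 achieves that.
Protein sear has several dependents: sauce reduction (must start by minute 161, minus 15-minute gap → minute 146); plating setup (must start by minute 161). The earliest of those limits is minute 146, so protein sear must start by 146 − 53 = minute 93.
So protein sear can start as early as minute 85 and as late as minute 93, giving 93 − 85 = 8 minutes of slack.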